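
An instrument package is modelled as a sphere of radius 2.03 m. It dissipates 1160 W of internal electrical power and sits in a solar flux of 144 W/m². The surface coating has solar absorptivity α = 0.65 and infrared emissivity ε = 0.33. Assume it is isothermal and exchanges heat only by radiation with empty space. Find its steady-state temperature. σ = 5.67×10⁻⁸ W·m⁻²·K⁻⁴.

At steady state, absorbed solar power + internal power = radiated power.
Absorbed: α·S·A_cross = 0.65·144·12.95 = 1212 W (cross-section πr²).
Total input = 1212 + 1160 = 2372 W.
Radiated: εσ·A_surf·T⁴ with A_surf = 4πr² = 51.78 m².
T⁴ = 2372/(0.33·5.67×10⁻⁸·51.78) = 2.448×10⁹ K⁴.

T ≈ 222 K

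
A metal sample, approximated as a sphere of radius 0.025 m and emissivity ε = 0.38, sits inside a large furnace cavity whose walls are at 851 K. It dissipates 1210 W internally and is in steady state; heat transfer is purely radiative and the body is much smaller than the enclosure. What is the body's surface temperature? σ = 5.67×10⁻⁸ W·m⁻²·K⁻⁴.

T ≈ 1660 K

For a small grey body in a large enclosure, net radiated power = εσA(T⁴ − T_w⁴).
Steady state: P = εσA(T⁴ − T_w⁴) with A = 4πr² = 0.007854 m².
T⁴ = P/(εσA) + T_w⁴ = 1210/(0.38·5.67×10⁻⁸·0.007854) + (851)⁴
    = 7.150×10¹² + 5.245×10¹¹ = 7.675×10¹² K⁴.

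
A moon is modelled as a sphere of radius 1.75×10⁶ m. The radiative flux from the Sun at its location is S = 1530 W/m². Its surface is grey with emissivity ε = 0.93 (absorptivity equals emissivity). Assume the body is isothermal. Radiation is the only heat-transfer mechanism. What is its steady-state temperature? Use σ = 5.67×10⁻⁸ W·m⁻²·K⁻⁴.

At equilibrium, absorbed power = emitted power.
Absorbing cross-section = πr² = 9.621×10¹² m²; emitting surface = 4πr² = 3.848×10¹³ m² (ratio 4).
εS·A_cross = εσ·A_surf·T⁴  ⇒  T⁴ = S/(4σ)   (ε cancels).
T⁴ = 1530/(4·5.67×10⁻⁸) = 6.746×10⁹ K⁴.
T = (6.746×10⁹)^(1/4).

T ≈ 287 K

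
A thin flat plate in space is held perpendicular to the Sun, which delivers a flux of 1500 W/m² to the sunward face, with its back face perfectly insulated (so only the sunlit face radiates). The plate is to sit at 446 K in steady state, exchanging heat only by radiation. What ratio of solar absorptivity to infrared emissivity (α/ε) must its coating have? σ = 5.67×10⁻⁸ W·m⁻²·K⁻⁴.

Balance: αS·A = εσ·1A·T⁴ ⇒ α/ε = σT⁴/S.
α/ε = 5.67×10⁻⁸·(446)⁴/1500 = 5.67×10⁻⁸·3.957×10¹⁰/1500.

α/ε ≈ 1.50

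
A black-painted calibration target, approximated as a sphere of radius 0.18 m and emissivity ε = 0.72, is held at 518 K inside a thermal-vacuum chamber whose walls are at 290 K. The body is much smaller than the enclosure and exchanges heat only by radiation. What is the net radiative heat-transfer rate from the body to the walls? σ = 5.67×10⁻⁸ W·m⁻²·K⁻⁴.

For a small grey body in a large enclosure: P_net = εσA(T_body⁴ − T_wall⁴).
A = 4πr² = 0.4072 m²; T_body⁴ − T_wall⁴ = 7.200×10¹⁰ − 7.073×10⁹ = 6.492×10¹⁰ K⁴.
|P_net| = 0.72·5.67×10⁻⁸·0.4072·6.492×10¹⁰.

P_net ≈ 1080 W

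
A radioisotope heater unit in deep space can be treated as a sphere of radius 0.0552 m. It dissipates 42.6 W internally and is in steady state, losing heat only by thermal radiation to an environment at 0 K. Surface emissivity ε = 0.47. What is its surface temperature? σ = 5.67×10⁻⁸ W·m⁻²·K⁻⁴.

Steady state: internal power = radiated power, P = εσA T⁴.
Radiating area A = 4πr² = 0.03829 m².
T⁴ = P/(εσA) = 42.6/(0.47·5.67×10⁻⁸·0.03829) = 4.175×10¹⁰ K⁴.
T = (4.175×10¹⁰)^(1/4).

T ≈ 452 K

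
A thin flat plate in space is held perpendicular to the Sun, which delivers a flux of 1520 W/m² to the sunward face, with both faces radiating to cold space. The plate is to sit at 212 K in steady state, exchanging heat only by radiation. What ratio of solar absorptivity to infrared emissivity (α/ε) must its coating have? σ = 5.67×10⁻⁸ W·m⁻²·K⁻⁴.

α/ε ≈ 0.151

Balance: αS·A = εσ·2A·T⁴ ⇒ α/ε = 2σT⁴/S.
α/ε = 2·5.67×10⁻⁸·(212)⁴/1520 = 2·5.67×10⁻⁸·2.020×10⁹/1520.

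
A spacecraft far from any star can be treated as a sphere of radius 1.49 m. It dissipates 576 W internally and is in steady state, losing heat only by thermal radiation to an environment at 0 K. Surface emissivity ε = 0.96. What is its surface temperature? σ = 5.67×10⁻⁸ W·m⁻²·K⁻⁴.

Steady state: internal power = radiated power, P = εσA T⁴.
Radiating area A = 4πr² = 27.90 m².
T⁴ = P/(εσA) = 576/(0.96·5.67×10⁻⁸·27.90) = 3.793×10⁸ K⁴.
T = (3.793×10⁸)^(1/4).

T ≈ 140 K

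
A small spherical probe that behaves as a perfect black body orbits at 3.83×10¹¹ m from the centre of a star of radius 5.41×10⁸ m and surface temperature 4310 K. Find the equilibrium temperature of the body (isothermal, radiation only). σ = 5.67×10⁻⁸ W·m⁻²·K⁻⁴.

T ≈ 115 K

The star's surface emits σT_*⁴; at distance d the flux is S = σT_*⁴(R_*/d)².
S = 5.67×10⁻⁸·(4310)⁴·(5.41×10⁸/3.83×10¹¹)² = 39.04 W/m².
For an isothermal sphere T⁴ = (1−a)S/(4σ) = 1.721×10⁸ K⁴.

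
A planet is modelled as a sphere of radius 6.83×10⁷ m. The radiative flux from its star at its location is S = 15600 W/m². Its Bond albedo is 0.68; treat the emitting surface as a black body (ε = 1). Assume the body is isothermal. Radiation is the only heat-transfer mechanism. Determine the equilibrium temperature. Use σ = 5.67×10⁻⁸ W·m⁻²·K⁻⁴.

T ≈ 385 K

At equilibrium, absorbed power = emitted power.
Absorbing cross-section = πr² = 1.466×10¹⁶ m²; emitting surface = 4πr² = 5.862×10¹⁶ m² (ratio 4).
(1−a)S·A_cross = εσ·A_surf·T⁴  ⇒  T⁴ = (1−a)S/(4σ).
T⁴ = 0.320·15600/(4·5.67×10⁻⁸) = 2.201×10¹⁰ K⁴.
T = (2.201×10¹⁰)^(1/4).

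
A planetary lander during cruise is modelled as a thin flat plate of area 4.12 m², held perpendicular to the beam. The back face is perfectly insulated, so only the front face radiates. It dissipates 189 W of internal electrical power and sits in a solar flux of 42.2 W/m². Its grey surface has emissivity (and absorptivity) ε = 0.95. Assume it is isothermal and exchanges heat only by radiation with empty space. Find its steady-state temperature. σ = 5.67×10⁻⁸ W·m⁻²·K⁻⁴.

At steady state, absorbed solar power + internal power = radiated power.
Absorbed: α·S·A_cross = 0.95·42.2·4.120 = 165.2 W (cross-section A).
Total input = 165.2 + 189 = 354.2 W.
Radiated: εσ·A_surf·T⁴ with A_surf = A = 4.120 m².
T⁴ = 354.2/(0.95·5.67×10⁻⁸·4.120) = 1.596×10⁹ K⁴.

T ≈ 200 K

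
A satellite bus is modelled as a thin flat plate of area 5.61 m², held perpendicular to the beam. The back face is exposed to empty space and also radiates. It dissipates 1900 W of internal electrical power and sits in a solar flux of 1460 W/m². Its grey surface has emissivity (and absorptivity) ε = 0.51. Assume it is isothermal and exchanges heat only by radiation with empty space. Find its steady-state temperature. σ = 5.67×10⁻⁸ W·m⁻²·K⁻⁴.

At steady state, absorbed solar power + internal power = radiated power.
Absorbed: α·S·A_cross = 0.51·1460·5.610 = 4177 W (cross-section A).
Total input = 4177 + 1900 = 6077 W.
Radiated: εσ·A_surf·T⁴ with A_surf = 2A = 11.22 m².
T⁴ = 6077/(0.51·5.67×10⁻⁸·11.22) = 1.873×10¹⁰ K⁴.

T ≈ 370 K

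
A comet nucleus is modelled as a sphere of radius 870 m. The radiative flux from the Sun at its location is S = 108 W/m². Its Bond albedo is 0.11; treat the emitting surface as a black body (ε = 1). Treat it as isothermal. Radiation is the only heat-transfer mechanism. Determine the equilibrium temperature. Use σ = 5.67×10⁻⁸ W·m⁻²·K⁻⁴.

At equilibrium, absorbed power = emitted power.
Absorbing cross-section = πr² = 2.378×10⁶ m²; emitting surface = 4πr² = 9.511×10⁶ m² (ratio 4).
(1−a)S·A_cross = εσ·A_surf·T⁴  ⇒  T⁴ = (1−a)S/(4σ).
T⁴ = 0.890·108/(4·5.67×10⁻⁸) = 4.238×10⁸ K⁴.
T = (4.238×10⁸)^(1/4).

T ≈ 143 K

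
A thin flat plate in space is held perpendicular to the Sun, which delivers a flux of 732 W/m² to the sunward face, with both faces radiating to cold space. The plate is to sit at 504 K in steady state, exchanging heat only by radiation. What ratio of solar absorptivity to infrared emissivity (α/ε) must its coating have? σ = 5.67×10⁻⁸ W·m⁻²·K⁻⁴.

α/ε ≈ 10.0

Balance: αS·A = εσ·2A·T⁴ ⇒ α/ε = 2σT⁴/S.
α/ε = 2·5.67×10⁻⁸·(504)⁴/732 = 2·5.67×10⁻⁸·6.452×10¹⁰/732.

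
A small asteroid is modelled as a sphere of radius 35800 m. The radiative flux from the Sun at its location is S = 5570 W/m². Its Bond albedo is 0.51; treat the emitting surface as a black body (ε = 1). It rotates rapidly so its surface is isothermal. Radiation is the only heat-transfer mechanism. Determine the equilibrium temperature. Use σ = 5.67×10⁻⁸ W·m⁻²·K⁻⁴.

T ≈ 331 K

At equilibrium, absorbed power = emitted power.
Absorbing cross-section = πr² = 4.026×10⁹ m²; emitting surface = 4πr² = 1.611×10¹⁰ m² (ratio 4).
(1−a)S·A_cross = εσ·A_surf·T⁴  ⇒  T⁴ = (1−a)S/(4σ).
T⁴ = 0.490·5570/(4·5.67×10⁻⁸) = 1.203×10¹⁰ K⁴.
T = (1.203×10¹⁰)^(1/4).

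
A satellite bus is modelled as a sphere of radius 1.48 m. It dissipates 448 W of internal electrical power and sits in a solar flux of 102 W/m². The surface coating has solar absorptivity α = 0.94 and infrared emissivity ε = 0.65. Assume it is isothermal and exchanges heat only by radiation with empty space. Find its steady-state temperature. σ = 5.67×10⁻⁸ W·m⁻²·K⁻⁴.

T ≈ 182 K

At steady state, absorbed solar power + internal power = radiated power.
Absorbed: α·S·A_cross = 0.94·102·6.881 = 659.8 W (cross-section πr²).
Total input = 659.8 + 448 = 1108 W.
Radiated: εσ·A_surf·T⁴ with A_surf = 4πr² = 27.53 m².
T⁴ = 1108/(0.65·5.67×10⁻⁸·27.53) = 1.092×10⁹ K⁴.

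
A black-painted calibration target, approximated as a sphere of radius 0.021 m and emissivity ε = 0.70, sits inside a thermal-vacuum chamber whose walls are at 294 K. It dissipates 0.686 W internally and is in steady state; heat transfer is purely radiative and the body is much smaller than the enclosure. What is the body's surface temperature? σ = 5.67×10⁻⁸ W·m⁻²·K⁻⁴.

For a small grey body in a large enclosure, net radiated power = εσA(T⁴ − T_w⁴).
Steady state: P = εσA(T⁴ − T_w⁴) with A = 4πr² = 0.005542 m².
T⁴ = P/(εσA) + T_w⁴ = 0.686/(0.70·5.67×10⁻⁸·0.005542) + (294)⁴
    = 3.119×10⁹ + 7.471×10⁹ = 1.059×10¹⁰ K⁴.

T ≈ 321 K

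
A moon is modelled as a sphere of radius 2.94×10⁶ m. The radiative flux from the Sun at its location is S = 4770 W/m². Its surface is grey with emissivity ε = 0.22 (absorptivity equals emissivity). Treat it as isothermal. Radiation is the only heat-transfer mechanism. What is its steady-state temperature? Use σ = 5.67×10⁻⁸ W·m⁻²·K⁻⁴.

T ≈ 381 K

At equilibrium, absorbed power = emitted power.
Absorbing cross-section = πr² = 2.715×10¹³ m²; emitting surface = 4πr² = 1.086×10¹⁴ m² (ratio 4).
εS·A_cross = εσ·A_surf·T⁴  ⇒  T⁴ = S/(4σ)   (ε cancels).
T⁴ = 4770/(4·5.67×10⁻⁸) = 2.103×10¹⁰ K⁴.
T = (2.103×10¹⁰)^(1/4).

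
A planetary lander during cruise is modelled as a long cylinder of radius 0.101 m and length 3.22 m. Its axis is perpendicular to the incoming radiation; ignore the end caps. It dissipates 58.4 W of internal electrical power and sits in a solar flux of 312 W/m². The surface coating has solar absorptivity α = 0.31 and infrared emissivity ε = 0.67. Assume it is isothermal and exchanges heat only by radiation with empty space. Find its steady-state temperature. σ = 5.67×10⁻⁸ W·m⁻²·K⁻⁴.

At steady state, absorbed solar power + internal power = radiated power.
Absorbed: α·S·A_cross = 0.31·312·0.6504 = 62.91 W (cross-section 2rL).
Total input = 62.91 + 58.4 = 121.3 W.
Radiated: εσ·A_surf·T⁴ with A_surf = 2πrL = 2.043 m².
T⁴ = 121.3/(0.67·5.67×10⁻⁸·2.043) = 1.563×10⁹ K⁴.

T ≈ 199 K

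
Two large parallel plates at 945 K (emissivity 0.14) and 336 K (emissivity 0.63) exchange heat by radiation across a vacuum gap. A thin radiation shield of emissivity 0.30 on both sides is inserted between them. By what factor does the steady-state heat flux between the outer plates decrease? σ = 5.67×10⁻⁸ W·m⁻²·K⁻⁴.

Without shield: q₀ = σΔ(T⁴)/(1/ε₁+1/ε₂−1) with denominator 7.730.
With shield the two gaps are in series; the resistances add: (1/ε₁+1/ε_s−1)+(1/ε_s+1/ε₂−1) = 9.476+3.921 = 13.40.
Heat-flux ratio q₀/q = 13.40/7.730.

factor ≈ 1.73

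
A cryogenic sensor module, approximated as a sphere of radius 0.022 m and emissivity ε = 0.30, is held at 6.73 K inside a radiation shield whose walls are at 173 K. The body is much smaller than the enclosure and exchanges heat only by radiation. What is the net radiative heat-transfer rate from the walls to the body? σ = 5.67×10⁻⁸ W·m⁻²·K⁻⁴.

P_net ≈ 0.0927 W

For a small grey body in a large enclosure: P_net = εσA(T_body⁴ − T_wall⁴).
A = 4πr² = 0.006082 m²; T_body⁴ − T_wall⁴ = 2051 − 8.957×10⁸ = -8.957×10⁸ K⁴.
|P_net| = 0.30·5.67×10⁻⁸·0.006082·8.957×10⁸.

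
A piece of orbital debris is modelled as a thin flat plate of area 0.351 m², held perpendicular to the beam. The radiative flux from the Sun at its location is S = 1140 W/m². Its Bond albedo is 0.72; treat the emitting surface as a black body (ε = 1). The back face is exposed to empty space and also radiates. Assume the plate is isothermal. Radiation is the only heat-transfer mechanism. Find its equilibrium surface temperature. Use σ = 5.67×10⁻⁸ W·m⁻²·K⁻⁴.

T ≈ 230 K

At equilibrium, absorbed power = emitted power.
Absorbing cross-section = A = 0.3510 m²; emitting surface = 2A = 0.7020 m² (ratio 2).
(1−a)S·A_cross = εσ·A_surf·T⁴  ⇒  T⁴ = (1−a)S/(2σ).
T⁴ = 0.280·1140/(2·5.67×10⁻⁸) = 2.815×10⁹ K⁴.
T = (2.815×10⁹)^(1/4).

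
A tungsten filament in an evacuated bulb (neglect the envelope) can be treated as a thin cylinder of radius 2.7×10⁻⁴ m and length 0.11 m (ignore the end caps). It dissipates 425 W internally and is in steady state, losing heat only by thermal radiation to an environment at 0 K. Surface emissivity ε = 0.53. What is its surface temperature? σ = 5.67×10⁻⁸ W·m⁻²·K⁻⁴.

Steady state: internal power = radiated power, P = εσA T⁴.
Radiating area A = 2πrL = 1.866×10⁻⁴ m².
T⁴ = P/(εσA) = 425/(0.53·5.67×10⁻⁸·1.866×10⁻⁴) = 7.579×10¹³ K⁴.
T = (7.579×10¹³)^(1/4).

T ≈ 2950 K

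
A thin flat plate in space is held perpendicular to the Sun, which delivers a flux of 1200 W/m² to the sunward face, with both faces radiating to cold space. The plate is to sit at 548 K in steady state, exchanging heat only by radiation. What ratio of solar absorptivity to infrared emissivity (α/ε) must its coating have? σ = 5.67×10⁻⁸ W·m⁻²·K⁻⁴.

α/ε ≈ 8.52

Balance: αS·A = εσ·2A·T⁴ ⇒ α/ε = 2σT⁴/S.
α/ε = 2·5.67×10⁻⁸·(548)⁴/1200 = 2·5.67×10⁻⁸·9.018×10¹⁰/1200.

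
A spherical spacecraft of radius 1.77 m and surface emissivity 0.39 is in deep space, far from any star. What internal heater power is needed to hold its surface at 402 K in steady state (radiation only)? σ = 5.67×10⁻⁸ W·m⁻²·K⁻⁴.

P = εσ·4πr²·T⁴.
4πr² = 39.37 m²; T⁴ = 2.612×10¹⁰ K⁴.
P = 0.39·5.67×10⁻⁸·39.37·2.612×10¹⁰.

P ≈ 22700 W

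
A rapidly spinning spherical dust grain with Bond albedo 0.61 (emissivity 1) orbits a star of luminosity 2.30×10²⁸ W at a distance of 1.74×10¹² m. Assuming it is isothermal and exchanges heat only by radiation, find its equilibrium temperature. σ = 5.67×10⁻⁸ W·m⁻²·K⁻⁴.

First find the stellar flux at distance d: S = L/(4πd²) = 2.30×10²⁸/(4π·(1.74×10¹²)²) = 604.5 W/m².
For an isothermal sphere, absorbed (1−a)S·πr² = emitted σ·4πr²·T⁴, so T⁴ = (1−a)S/(4σ).
T⁴ = 0.390·604.5/(4·5.67×10⁻⁸) = 1.040×10⁹ K⁴.

T ≈ 180 K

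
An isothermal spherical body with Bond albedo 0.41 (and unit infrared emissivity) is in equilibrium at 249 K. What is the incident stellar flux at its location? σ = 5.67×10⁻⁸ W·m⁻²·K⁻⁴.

S ≈ 1480 W/m²

(1−a)S·πr² = σ·4πr²·T⁴ ⇒ S = 4σT⁴/(1−a).
S = 4·5.67×10⁻⁸·3.844×10⁹/0.590.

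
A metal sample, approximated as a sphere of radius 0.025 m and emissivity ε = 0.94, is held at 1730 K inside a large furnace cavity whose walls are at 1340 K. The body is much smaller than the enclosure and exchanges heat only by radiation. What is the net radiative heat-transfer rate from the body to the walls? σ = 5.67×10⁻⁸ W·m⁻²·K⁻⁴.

For a small grey body in a large enclosure: P_net = εσA(T_body⁴ − T_wall⁴).
A = 4πr² = 0.007854 m²; T_body⁴ − T_wall⁴ = 8.957×10¹² − 3.224×10¹² = 5.733×10¹² K⁴.
|P_net| = 0.94·5.67×10⁻⁸·0.007854·5.733×10¹².

P_net ≈ 2400 W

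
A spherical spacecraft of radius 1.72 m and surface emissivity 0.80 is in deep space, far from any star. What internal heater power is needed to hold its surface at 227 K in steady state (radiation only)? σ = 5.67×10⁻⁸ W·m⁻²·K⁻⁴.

P = εσ·4πr²·T⁴.
4πr² = 37.18 m²; T⁴ = 2.655×10⁹ K⁴.
P = 0.80·5.67×10⁻⁸·37.18·2.655×10⁹.

P ≈ 4480 W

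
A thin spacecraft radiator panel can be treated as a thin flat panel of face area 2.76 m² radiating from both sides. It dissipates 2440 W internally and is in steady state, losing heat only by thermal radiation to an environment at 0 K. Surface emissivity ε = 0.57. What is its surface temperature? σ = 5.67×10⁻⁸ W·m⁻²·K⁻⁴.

T ≈ 342 K

Steady state: internal power = radiated power, P = εσA T⁴.
Radiating area A = 2·2.76 = 5.520 m².
T⁴ = P/(εσA) = 2440/(0.57·5.67×10⁻⁸·5.520) = 1.368×10¹⁰ K⁴.
T = (1.368×10¹⁰)^(1/4).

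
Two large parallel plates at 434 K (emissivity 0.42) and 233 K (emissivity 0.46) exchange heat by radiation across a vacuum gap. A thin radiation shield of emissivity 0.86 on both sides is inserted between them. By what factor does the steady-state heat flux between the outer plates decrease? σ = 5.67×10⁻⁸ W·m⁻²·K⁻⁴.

Without shield: q₀ = σΔ(T⁴)/(1/ε₁+1/ε₂−1) with denominator 3.555.
With shield the two gaps are in series; the resistances add: (1/ε₁+1/ε_s−1)+(1/ε_s+1/ε₂−1) = 2.544+2.337 = 4.880.
Heat-flux ratio q₀/q = 4.880/3.555.

factor ≈ 1.37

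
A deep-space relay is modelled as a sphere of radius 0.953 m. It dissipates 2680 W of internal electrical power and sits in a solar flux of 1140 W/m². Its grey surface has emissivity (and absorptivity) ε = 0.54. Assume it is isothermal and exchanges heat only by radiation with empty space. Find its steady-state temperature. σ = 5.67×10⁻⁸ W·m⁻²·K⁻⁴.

T ≈ 336 K

At steady state, absorbed solar power + internal power = radiated power.
Absorbed: α·S·A_cross = 0.54·1140·2.853 = 1756 W (cross-section πr²).
Total input = 1756 + 2680 = 4436 W.
Radiated: εσ·A_surf·T⁴ with A_surf = 4πr² = 11.41 m².
T⁴ = 4436/(0.54·5.67×10⁻⁸·11.41) = 1.270×10¹⁰ K⁴.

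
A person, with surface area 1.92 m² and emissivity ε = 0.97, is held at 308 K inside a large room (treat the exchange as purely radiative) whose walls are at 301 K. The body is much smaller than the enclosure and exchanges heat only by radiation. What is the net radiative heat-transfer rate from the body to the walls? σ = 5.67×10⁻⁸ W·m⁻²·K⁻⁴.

P_net ≈ 83.5 W

For a small grey body in a large enclosure: P_net = εσA(T_body⁴ − T_wall⁴).
A = 1.92 m²; T_body⁴ − T_wall⁴ = 8.999×10⁹ − 8.209×10⁹ = 7.906×10⁸ K⁴.
|P_net| = 0.97·5.67×10⁻⁸·1.920·7.906×10⁸.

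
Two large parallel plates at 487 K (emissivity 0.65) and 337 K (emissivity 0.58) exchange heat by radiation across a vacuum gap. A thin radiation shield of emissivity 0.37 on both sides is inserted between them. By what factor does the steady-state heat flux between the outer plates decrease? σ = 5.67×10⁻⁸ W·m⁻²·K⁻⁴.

factor ≈ 2.95

Without shield: q₀ = σΔ(T⁴)/(1/ε₁+1/ε₂−1) with denominator 2.263.
With shield the two gaps are in series; the resistances add: (1/ε₁+1/ε_s−1)+(1/ε_s+1/ε₂−1) = 3.241+3.427 = 6.668.
Heat-flux ratio q₀/q = 6.668/2.263.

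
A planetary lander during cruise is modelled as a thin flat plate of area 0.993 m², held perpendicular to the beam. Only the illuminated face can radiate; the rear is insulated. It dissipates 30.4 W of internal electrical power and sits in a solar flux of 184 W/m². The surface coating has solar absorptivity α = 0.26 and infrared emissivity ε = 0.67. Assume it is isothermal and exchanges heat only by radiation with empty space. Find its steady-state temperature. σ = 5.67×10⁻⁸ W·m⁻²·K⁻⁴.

At steady state, absorbed solar power + internal power = radiated power.
Absorbed: α·S·A_cross = 0.26·184·0.9930 = 47.51 W (cross-section A).
Total input = 47.51 + 30.4 = 77.91 W.
Radiated: εσ·A_surf·T⁴ with A_surf = A = 0.9930 m².
T⁴ = 77.91/(0.67·5.67×10⁻⁸·0.9930) = 2.065×10⁹ K⁴.

T ≈ 213 K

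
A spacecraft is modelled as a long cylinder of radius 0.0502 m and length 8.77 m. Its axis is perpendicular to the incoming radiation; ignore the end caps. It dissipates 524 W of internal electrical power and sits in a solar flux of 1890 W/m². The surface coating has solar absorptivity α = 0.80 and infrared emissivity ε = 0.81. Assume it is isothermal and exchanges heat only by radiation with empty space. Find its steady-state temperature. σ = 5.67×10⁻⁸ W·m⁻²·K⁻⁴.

T ≈ 348 K

At steady state, absorbed solar power + internal power = radiated power.
Absorbed: α·S·A_cross = 0.80·1890·0.8805 = 1331 W (cross-section 2rL).
Total input = 1331 + 524 = 1855 W.
Radiated: εσ·A_surf·T⁴ with A_surf = 2πrL = 2.766 m².
T⁴ = 1855/(0.81·5.67×10⁻⁸·2.766) = 1.460×10¹⁰ K⁴.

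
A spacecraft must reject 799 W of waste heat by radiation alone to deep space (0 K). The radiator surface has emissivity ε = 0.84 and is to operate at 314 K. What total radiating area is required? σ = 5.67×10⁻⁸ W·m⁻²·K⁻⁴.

P = εσA T⁴ ⇒ A = P/(εσT⁴).
T⁴ = 9.721×10⁹ K⁴.
A = 799/(0.84 × 5.67×10⁻⁸ × 9.721×10⁹).

A ≈ 1.73 m²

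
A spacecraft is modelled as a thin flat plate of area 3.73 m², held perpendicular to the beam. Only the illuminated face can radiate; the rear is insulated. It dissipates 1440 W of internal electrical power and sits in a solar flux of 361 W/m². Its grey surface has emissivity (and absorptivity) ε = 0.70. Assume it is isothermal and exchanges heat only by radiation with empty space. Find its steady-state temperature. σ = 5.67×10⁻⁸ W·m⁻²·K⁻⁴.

T ≈ 356 K

At steady state, absorbed solar power + internal power = radiated power.
Absorbed: α·S·A_cross = 0.70·361·3.730 = 942.6 W (cross-section A).
Total input = 942.6 + 1440 = 2383 W.
Radiated: εσ·A_surf·T⁴ with A_surf = A = 3.730 m².
T⁴ = 2383/(0.70·5.67×10⁻⁸·3.730) = 1.609×10¹⁰ K⁴.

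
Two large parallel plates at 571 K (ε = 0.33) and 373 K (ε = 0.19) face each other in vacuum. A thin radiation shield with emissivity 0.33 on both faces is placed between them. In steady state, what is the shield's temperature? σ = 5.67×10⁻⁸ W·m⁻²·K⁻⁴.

In steady state the net flux on the hot side equals that on the cold side.
σ(T₁⁴−T_s⁴)/D₁ = σ(T_s⁴−T₂⁴)/D₂, with D₁ = 1/ε₁+1/ε_s−1 = 5.061, D₂ = 1/ε_s+1/ε₂−1 = 7.293.
Solve for T_s⁴: T_s⁴ = (D₂·T₁⁴ + D₁·T₂⁴)/(D₁+D₂) = 7.069×10¹⁰ K⁴.

T_s ≈ 516 K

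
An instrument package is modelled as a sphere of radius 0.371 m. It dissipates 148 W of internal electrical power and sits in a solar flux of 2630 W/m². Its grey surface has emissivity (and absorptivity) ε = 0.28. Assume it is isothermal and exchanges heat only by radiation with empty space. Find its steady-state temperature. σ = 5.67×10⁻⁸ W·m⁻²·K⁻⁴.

At steady state, absorbed solar power + internal power = radiated power.
Absorbed: α·S·A_cross = 0.28·2630·0.4324 = 318.4 W (cross-section πr²).
Total input = 318.4 + 148 = 466.4 W.
Radiated: εσ·A_surf·T⁴ with A_surf = 4πr² = 1.730 m².
T⁴ = 466.4/(0.28·5.67×10⁻⁸·1.730) = 1.699×10¹⁰ K⁴.

T ≈ 361 K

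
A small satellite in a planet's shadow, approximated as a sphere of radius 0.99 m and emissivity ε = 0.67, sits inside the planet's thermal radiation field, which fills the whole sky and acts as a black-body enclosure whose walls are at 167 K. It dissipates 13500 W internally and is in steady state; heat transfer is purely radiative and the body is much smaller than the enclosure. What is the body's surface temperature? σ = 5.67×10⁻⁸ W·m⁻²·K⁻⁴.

T ≈ 415 K

For a small grey body in a large enclosure, net radiated power = εσA(T⁴ − T_w⁴).
Steady state: P = εσA(T⁴ − T_w⁴) with A = 4πr² = 12.32 m².
T⁴ = P/(εσA) + T_w⁴ = 13500/(0.67·5.67×10⁻⁸·12.32) + (167)⁴
    = 2.885×10¹⁰ + 7.778×10⁸ = 2.963×10¹⁰ K⁴.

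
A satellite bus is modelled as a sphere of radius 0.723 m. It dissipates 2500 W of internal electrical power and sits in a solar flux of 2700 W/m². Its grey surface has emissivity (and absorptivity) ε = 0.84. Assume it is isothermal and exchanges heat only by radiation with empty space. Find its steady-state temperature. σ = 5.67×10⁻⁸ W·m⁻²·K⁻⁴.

T ≈ 376 K

At steady state, absorbed solar power + internal power = radiated power.
Absorbed: α·S·A_cross = 0.84·2700·1.642 = 3725 W (cross-section πr²).
Total input = 3725 + 2500 = 6225 W.
Radiated: εσ·A_surf·T⁴ with A_surf = 4πr² = 6.569 m².
T⁴ = 6225/(0.84·5.67×10⁻⁸·6.569) = 1.990×10¹⁰ K⁴.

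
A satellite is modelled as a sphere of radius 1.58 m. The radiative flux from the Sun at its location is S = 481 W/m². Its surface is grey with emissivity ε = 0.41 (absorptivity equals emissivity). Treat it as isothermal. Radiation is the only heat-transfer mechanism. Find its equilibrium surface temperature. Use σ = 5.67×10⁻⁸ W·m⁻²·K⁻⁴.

T ≈ 215 K

At equilibrium, absorbed power = emitted power.
Absorbing cross-section = πr² = 7.843 m²; emitting surface = 4πr² = 31.37 m² (ratio 4).
εS·A_cross = εσ·A_surf·T⁴  ⇒  T⁴ = S/(4σ)   (ε cancels).
T⁴ = 481/(4·5.67×10⁻⁸) = 2.121×10⁹ K⁴.
T = (2.121×10⁹)^(1/4).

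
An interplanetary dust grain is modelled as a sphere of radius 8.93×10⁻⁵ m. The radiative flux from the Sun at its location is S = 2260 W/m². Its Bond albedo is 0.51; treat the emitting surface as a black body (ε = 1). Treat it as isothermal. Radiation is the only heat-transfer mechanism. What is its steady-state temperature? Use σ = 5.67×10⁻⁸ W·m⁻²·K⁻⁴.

At equilibrium, absorbed power = emitted power.
Absorbing cross-section = πr² = 2.505×10⁻⁸ m²; emitting surface = 4πr² = 1.002×10⁻⁷ m² (ratio 4).
(1−a)S·A_cross = εσ·A_surf·T⁴  ⇒  T⁴ = (1−a)S/(4σ).
T⁴ = 0.490·2260/(4·5.67×10⁻⁸) = 4.883×10⁹ K⁴.
T = (4.883×10⁹)^(1/4).

T ≈ 264 K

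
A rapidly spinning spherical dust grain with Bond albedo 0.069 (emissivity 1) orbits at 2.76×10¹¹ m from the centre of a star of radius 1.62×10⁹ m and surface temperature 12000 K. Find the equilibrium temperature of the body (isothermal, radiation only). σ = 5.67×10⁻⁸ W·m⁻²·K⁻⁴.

T ≈ 639 K

The star's surface emits σT_*⁴; at distance d the flux is S = σT_*⁴(R_*/d)².
S = 5.67×10⁻⁸·(12000)⁴·(1.62×10⁹/2.76×10¹¹)² = 40510 W/m².
For an isothermal sphere T⁴ = (1−a)S/(4σ) = 1.663×10¹¹ K⁴.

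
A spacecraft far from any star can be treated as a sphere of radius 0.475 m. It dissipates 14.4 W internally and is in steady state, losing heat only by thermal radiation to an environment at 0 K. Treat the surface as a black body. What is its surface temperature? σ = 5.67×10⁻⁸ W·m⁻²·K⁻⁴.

Steady state: internal power = radiated power, P = εσA T⁴.
Radiating area A = 4πr² = 2.835 m².
T⁴ = P/(εσA) = 14.4/(1.0·5.67×10⁻⁸·2.835) = 8.957×10⁷ K⁴.
T = (8.957×10⁷)^(1/4).

T ≈ 97.3 K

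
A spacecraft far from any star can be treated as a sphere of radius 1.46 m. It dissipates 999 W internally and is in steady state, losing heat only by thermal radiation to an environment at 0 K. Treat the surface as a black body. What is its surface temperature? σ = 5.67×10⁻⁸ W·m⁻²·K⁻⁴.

T ≈ 160 K

Steady state: internal power = radiated power, P = εσA T⁴.
Radiating area A = 4πr² = 26.79 m².
T⁴ = P/(εσA) = 999/(1.0·5.67×10⁻⁸·26.79) = 6.578×10⁸ K⁴.
T = (6.578×10⁸)^(1/4).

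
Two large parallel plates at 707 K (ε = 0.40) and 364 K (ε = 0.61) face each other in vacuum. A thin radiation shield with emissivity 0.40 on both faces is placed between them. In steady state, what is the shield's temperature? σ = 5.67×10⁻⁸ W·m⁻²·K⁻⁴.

T_s ≈ 588 K

In steady state the net flux on the hot side equals that on the cold side.
σ(T₁⁴−T_s⁴)/D₁ = σ(T_s⁴−T₂⁴)/D₂, with D₁ = 1/ε₁+1/ε_s−1 = 4.000, D₂ = 1/ε_s+1/ε₂−1 = 3.139.
Solve for T_s⁴: T_s⁴ = (D₂·T₁⁴ + D₁·T₂⁴)/(D₁+D₂) = 1.197×10¹¹ K⁴.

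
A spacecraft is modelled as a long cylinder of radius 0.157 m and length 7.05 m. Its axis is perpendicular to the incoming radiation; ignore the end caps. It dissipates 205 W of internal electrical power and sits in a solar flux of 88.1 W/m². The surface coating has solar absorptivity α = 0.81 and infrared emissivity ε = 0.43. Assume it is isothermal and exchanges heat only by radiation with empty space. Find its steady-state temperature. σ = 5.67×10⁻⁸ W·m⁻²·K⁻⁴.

T ≈ 215 K

At steady state, absorbed solar power + internal power = radiated power.
Absorbed: α·S·A_cross = 0.81·88.1·2.214 = 158.0 W (cross-section 2rL).
Total input = 158.0 + 205 = 363.0 W.
Radiated: εσ·A_surf·T⁴ with A_surf = 2πrL = 6.955 m².
T⁴ = 363.0/(0.43·5.67×10⁻⁸·6.955) = 2.141×10⁹ K⁴.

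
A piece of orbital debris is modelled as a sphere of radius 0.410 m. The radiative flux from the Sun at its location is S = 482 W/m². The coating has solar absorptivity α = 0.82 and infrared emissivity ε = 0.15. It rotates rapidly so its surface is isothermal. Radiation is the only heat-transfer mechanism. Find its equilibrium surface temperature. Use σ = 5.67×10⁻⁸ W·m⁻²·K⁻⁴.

At equilibrium, absorbed power = emitted power.
Absorbing cross-section = πr² = 0.5281 m²; emitting surface = 4πr² = 2.112 m² (ratio 4).
αS·A_cross = εσ·A_surf·T⁴  ⇒  T⁴ = αS/(ε·4σ).
T⁴ = 0.820·482/(0.15·4·5.67×10⁻⁸) = 1.162×10¹⁰ K⁴.
T = (1.162×10¹⁰)^(1/4).

T ≈ 328 K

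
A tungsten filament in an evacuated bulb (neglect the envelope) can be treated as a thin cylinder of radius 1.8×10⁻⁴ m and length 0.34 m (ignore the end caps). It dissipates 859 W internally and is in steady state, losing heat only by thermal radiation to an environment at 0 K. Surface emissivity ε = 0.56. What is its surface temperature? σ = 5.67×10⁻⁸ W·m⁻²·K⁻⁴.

T ≈ 2900 K

Steady state: internal power = radiated power, P = εσA T⁴.
Radiating area A = 2πrL = 3.845×10⁻⁴ m².
T⁴ = P/(εσA) = 859/(0.56·5.67×10⁻⁸·3.845×10⁻⁴) = 7.035×10¹³ K⁴.
T = (7.035×10¹³)^(1/4).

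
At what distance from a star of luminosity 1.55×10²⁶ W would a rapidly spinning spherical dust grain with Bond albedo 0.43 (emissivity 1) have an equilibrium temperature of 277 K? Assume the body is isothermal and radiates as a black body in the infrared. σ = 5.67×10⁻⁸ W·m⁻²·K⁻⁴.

For an isothermal black-emitting sphere, (1−a)S·πr² = σ·4πr²·T⁴ ⇒ S = 4σT⁴/(1−a).
S = 4·5.67×10⁻⁸·(277)⁴/0.570 = 2343 W/m².
Flux falls as S = L/(4πd²), so d = √(L/(4πS)) = √(1.55×10²⁶/(4π·2343)).

d ≈ 7.26×10¹⁰ m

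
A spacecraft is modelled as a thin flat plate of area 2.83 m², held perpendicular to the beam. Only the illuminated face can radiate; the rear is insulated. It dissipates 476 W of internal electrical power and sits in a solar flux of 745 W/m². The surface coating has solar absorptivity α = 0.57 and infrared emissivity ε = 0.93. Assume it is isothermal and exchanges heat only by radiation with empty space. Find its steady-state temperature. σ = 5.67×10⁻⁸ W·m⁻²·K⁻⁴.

At steady state, absorbed solar power + internal power = radiated power.
Absorbed: α·S·A_cross = 0.57·745·2.830 = 1202 W (cross-section A).
Total input = 1202 + 476 = 1678 W.
Radiated: εσ·A_surf·T⁴ with A_surf = A = 2.830 m².
T⁴ = 1678/(0.93·5.67×10⁻⁸·2.830) = 1.124×10¹⁰ K⁴.

T ≈ 326 K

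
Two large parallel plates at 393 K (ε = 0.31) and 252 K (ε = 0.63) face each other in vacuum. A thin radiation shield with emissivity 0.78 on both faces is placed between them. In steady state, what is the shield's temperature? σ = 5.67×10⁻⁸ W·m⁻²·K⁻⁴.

T_s ≈ 323 K

In steady state the net flux on the hot side equals that on the cold side.
σ(T₁⁴−T_s⁴)/D₁ = σ(T_s⁴−T₂⁴)/D₂, with D₁ = 1/ε₁+1/ε_s−1 = 3.508, D₂ = 1/ε_s+1/ε₂−1 = 1.869.
Solve for T_s⁴: T_s⁴ = (D₂·T₁⁴ + D₁·T₂⁴)/(D₁+D₂) = 1.092×10¹⁰ K⁴.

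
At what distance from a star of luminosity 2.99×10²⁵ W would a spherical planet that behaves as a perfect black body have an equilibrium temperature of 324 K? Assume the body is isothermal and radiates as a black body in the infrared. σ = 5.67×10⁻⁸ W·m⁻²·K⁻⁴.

d ≈ 3.09×10¹⁰ m

For an isothermal black-emitting sphere, (1−a)S·πr² = σ·4πr²·T⁴ ⇒ S = 4σT⁴/(1−a).
S = 4·5.67×10⁻⁸·(324)⁴/1.00 = 2499 W/m².
Flux falls as S = L/(4πd²), so d = √(L/(4πS)) = √(2.99×10²⁵/(4π·2499)).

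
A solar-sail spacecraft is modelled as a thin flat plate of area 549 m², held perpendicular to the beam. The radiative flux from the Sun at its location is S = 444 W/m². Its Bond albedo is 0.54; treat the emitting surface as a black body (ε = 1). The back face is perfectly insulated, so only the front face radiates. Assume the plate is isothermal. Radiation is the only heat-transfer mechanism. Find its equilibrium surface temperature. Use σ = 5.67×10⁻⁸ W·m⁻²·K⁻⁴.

At equilibrium, absorbed power = emitted power.
Absorbing cross-section = A = 549.0 m²; emitting surface = A = 549.0 m² (ratio 1).
(1−a)S·A_cross = εσ·A_surf·T⁴  ⇒  T⁴ = (1−a)S/(1σ).
T⁴ = 0.460·444/(1·5.67×10⁻⁸) = 3.602×10⁹ K⁴.
T = (3.602×10⁹)^(1/4).

T ≈ 245 K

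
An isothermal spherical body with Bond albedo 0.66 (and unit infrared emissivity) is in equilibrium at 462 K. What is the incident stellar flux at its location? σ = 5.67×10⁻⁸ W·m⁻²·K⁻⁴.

S ≈ 30400 W/m²

(1−a)S·πr² = σ·4πr²·T⁴ ⇒ S = 4σT⁴/(1−a).
S = 4·5.67×10⁻⁸·4.556×10¹⁰/0.340.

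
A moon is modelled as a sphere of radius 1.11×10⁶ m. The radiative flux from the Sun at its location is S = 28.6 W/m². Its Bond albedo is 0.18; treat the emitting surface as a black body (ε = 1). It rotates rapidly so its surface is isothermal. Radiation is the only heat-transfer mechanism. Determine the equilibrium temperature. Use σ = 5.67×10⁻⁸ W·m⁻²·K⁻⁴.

T ≈ 101 K

At equilibrium, absorbed power = emitted power.
Absorbing cross-section = πr² = 3.871×10¹² m²; emitting surface = 4πr² = 1.548×10¹³ m² (ratio 4).
(1−a)S·A_cross = εσ·A_surf·T⁴  ⇒  T⁴ = (1−a)S/(4σ).
T⁴ = 0.820·28.6/(4·5.67×10⁻⁸) = 1.034×10⁸ K⁴.
T = (1.034×10⁸)^(1/4).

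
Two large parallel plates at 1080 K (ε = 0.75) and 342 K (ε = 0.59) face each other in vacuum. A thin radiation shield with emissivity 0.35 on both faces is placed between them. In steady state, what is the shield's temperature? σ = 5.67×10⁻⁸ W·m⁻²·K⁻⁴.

T_s ≈ 922 K

In steady state the net flux on the hot side equals that on the cold side.
σ(T₁⁴−T_s⁴)/D₁ = σ(T_s⁴−T₂⁴)/D₂, with D₁ = 1/ε₁+1/ε_s−1 = 3.190, D₂ = 1/ε_s+1/ε₂−1 = 3.552.
Solve for T_s⁴: T_s⁴ = (D₂·T₁⁴ + D₁·T₂⁴)/(D₁+D₂) = 7.232×10¹¹ K⁴.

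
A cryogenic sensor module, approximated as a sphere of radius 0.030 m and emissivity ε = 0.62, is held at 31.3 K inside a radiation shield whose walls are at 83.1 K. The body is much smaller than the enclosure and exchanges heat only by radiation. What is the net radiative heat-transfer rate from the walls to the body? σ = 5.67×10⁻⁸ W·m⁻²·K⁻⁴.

P_net ≈ 0.0186 W

For a small grey body in a large enclosure: P_net = εσA(T_body⁴ − T_wall⁴).
A = 4πr² = 0.01131 m²; T_body⁴ − T_wall⁴ = 9.598×10⁵ − 4.769×10⁷ = -4.673×10⁷ K⁴.
|P_net| = 0.62·5.67×10⁻⁸·0.01131·4.673×10⁷.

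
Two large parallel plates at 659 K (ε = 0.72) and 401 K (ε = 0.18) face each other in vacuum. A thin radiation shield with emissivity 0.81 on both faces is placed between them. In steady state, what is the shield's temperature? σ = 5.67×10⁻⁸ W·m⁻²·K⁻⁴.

T_s ≈ 625 K

In steady state the net flux on the hot side equals that on the cold side.
σ(T₁⁴−T_s⁴)/D₁ = σ(T_s⁴−T₂⁴)/D₂, with D₁ = 1/ε₁+1/ε_s−1 = 1.623, D₂ = 1/ε_s+1/ε₂−1 = 5.790.
Solve for T_s⁴: T_s⁴ = (D₂·T₁⁴ + D₁·T₂⁴)/(D₁+D₂) = 1.530×10¹¹ K⁴.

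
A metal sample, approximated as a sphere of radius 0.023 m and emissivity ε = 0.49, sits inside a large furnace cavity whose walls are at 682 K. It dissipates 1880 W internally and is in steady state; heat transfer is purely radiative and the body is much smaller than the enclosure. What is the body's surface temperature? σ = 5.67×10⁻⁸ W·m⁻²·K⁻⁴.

T ≈ 1800 K

For a small grey body in a large enclosure, net radiated power = εσA(T⁴ − T_w⁴).
Steady state: P = εσA(T⁴ − T_w⁴) with A = 4πr² = 0.006648 m².
T⁴ = P/(εσA) + T_w⁴ = 1880/(0.49·5.67×10⁻⁸·0.006648) + (682)⁴
    = 1.018×10¹³ + 2.163×10¹¹ = 1.040×10¹³ K⁴.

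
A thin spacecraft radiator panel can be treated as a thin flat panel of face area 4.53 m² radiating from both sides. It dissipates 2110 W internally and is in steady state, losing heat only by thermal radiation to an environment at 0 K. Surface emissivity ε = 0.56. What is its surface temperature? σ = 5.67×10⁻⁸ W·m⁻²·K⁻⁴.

T ≈ 293 K

Steady state: internal power = radiated power, P = εσA T⁴.
Radiating area A = 2·4.53 = 9.060 m².
T⁴ = P/(εσA) = 2110/(0.56·5.67×10⁻⁸·9.060) = 7.335×10⁹ K⁴.
T = (7.335×10⁹)^(1/4).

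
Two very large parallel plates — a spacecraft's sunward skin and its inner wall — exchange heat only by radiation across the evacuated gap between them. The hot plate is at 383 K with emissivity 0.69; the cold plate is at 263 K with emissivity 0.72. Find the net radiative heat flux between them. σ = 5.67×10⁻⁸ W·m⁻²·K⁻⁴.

For two infinite grey parallel plates, q = σ(T₁⁴ − T₂⁴)/(1/ε₁ + 1/ε₂ − 1).
T₁⁴ − T₂⁴ = 2.152×10¹⁰ − 4.784×10⁹ = 1.673×10¹⁰ K⁴.
1/ε₁ + 1/ε₂ − 1 = 1.449 + 1.389 − 1 = 1.838.
q = 5.67×10⁻⁸ × 1.673×10¹⁰ / 1.838.

q ≈ 516 W/m²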